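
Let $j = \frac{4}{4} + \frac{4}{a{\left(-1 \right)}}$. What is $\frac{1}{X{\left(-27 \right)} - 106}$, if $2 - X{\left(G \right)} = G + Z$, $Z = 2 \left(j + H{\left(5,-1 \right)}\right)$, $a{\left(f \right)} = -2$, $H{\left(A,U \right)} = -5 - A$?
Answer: $- \frac{1}{55} \approx -0.018182$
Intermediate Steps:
$j = -1$ ($j = \frac{4}{4} + \frac{4}{-2} = 4 \cdot \frac{1}{4} + 4 \left(- \frac{1}{2}\right) = 1 - 2 = -1$)
$Z = -22$ ($Z = 2 \left(-1 - 10\right) = 2 \left(-11\right) = -22$)
$X{\left(G \right)} = 24 - G$ ($X{\left(G \right)} = 2 - \left(G - 22\right) = 2 - \left(-22 + G\right) = 24 - G$)
$\frac{1}{X{\left(-27 \right)} - 106} = \frac{1}{\left(24 - -27\right) - 106} = \frac{1}{\left(24 + 27\right) - 106} = \frac{1}{51 - 106} = \frac{1}{-55} = - \frac{1}{55}$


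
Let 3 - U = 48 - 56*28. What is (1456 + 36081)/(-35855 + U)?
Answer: -37537/34332 ≈ -1.0934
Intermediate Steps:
U = 1523 (U = 3 - (48 - 56*28) = 3 - (48 - 1568) = 3 - 1*(-1520) = 3 + 1520 = 1523)
(1456 + 36081)/(-35855 + U) = (1456 + 36081)/(-35855 + 1523) = 37537/(-34332) = 37537*(-1/34332) = -37537/34332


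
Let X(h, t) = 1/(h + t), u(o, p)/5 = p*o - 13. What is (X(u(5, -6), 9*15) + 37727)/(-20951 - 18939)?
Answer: -3018159/3191200 ≈ -0.94578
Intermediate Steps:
u(o, p) = -65 + 5*o*p (u(o, p) = 5*(p*o - 13) = 5*(o*p - 13) = 5*(-13 + o*p) = -65 + 5*o*p)
(X(u(5, -6), 9*15) + 37727)/(-20951 - 18939) = (1/((-65 + 5*5*(-6)) + 9*15) + 37727)/(-20951 - 18939) = (1/((-65 - 150) + 135) + 37727)/(-39890) = (1/(-215 + 135) + 37727)*(-1/39890) = (1/(-80) + 37727)*(-1/39890) = (-1/80 + 37727)*(-1/39890) = (3018159/80)*(-1/39890) = -3018159/3191200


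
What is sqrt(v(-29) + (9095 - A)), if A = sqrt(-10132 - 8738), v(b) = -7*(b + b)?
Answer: sqrt(9501 - I*sqrt(18870)) ≈ 97.476 - 0.7046*I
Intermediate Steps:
v(b) = -14*b
A = I*sqrt(18870) (A = sqrt(-18870) = I*sqrt(18870) ≈ 137.37*I)
sqrt(v(-29) + (9095 - A)) = sqrt(-14*(-29) + (9095 - I*sqrt(18870))) = sqrt(406 + (9095 - I*sqrt(18870))) = sqrt(9501 - I*sqrt(18870))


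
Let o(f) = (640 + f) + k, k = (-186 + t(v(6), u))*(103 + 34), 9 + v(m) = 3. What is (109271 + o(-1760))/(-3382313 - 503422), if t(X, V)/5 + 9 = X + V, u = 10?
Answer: -79244/3885735 ≈ -0.020394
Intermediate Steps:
v(m) = -6 (v(m) = -9 + 3 = -6)
t(X, V) = -45 + 5*V + 5*X (t(X, V) = -45 + 5*(X + V) = -45 + 5*(V + X) = -45 + (5*V + 5*X) = -45 + 5*V + 5*X)
k = -28907 (k = (-186 + (-45 + 5*10 + 5*(-6)))*(103 + 34) = (-186 + (-45 + 50 - 30))*137 = (-186 - 25)*137 = -211*137 = -28907)
o(f) = -28267 + f (o(f) = (640 + f) - 28907 = -28267 + f)
(109271 + o(-1760))/(-3382313 - 503422) = (109271 + (-28267 - 1760))/(-3382313 - 503422) = (109271 - 30027)/(-3885735) = 79244*(-1/3885735) = -79244/3885735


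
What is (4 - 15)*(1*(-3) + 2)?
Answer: 11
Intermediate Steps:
(4 - 15)*(1*(-3) + 2) = -11*(-3 + 2) = -11*(-1) = 11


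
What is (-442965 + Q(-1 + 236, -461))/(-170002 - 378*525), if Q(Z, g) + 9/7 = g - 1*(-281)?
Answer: 775506/644791 ≈ 1.2027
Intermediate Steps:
Q(Z, g) = 1958/7 + g (Q(Z, g) = -9/7 + (g - 1*(-281)) = -9/7 + (g + 281) = -9/7 + (281 + g) = 1958/7 + g)
(-442965 + Q(-1 + 236, -461))/(-170002 - 378*525) = (-442965 + (1958/7 - 461))/(-170002 - 378*525) = (-442965 - 1269/7)/(-170002 - 198450) = -3102024/7/(-368452) = -3102024/7*(-1/368452) = 775506/644791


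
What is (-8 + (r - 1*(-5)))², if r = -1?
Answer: 16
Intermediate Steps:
(-8 + (r - 1*(-5)))² = (-8 + (-1 - 1*(-5)))² = (-8 + (-1 + 5))² = (-8 + 4)² = (-4)² = 16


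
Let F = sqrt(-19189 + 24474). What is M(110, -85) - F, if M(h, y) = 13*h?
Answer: 1430 - sqrt(5285) ≈ 1357.3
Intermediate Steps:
F = sqrt(5285) ≈ 72.698
M(110, -85) - F = 13*110 - sqrt(5285) = 1430 - sqrt(5285)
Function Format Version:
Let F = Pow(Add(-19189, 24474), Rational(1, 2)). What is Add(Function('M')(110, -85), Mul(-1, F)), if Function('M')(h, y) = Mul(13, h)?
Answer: Add(1430, Mul(-1, Pow(5285, Rational(1, 2)))) ≈ 1357.3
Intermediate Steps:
F = Pow(5285, Rational(1, 2)) ≈ 72.698
Add(Function('M')(110, -85), Mul(-1, F)) = Add(Mul(13, 110), Mul(-1, Pow(5285, Rational(1, 2)))) = Add(1430, Mul(-1, Pow(5285, Rational(1, 2))))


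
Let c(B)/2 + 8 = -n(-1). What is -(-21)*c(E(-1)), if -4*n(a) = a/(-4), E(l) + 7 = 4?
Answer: -2667/8 ≈ -333.38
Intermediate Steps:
E(l) = -3 (E(l) = -7 + 4 = -3)
n(a) = a/16 (n(a) = -a/(4*(-4)) = -a*(-1)/(4*4) = -(-1)*a/16 = a/16)
c(B) = -127/8 (c(B) = -16 + 2*(-(-1)/16) = -16 + 2*(-1*(-1/16)) = -16 + 2*(1/16) = -16 + ⅛ = -127/8)
-(-21)*c(E(-1)) = -(-21)*(-127)/8 = -21*127/8 = -2667/8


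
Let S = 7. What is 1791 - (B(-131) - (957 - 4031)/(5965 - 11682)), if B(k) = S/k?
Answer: 1341770970/748927 ≈ 1791.6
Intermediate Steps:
B(k) = 7/k
1791 - (B(-131) - (957 - 4031)/(5965 - 11682)) = 1791 - (7/(-131) - (957 - 4031)/(5965 - 11682)) = 1791 - (7*(-1/131) - (-3074)/(-5717)) = 1791 - (-7/131 - (-3074)*(-1)/5717) = 1791 - (-7/131 - 1*3074/5717) = 1791 - (-7/131 - 3074/5717) = 1791 - 1*(-442713/748927) = 1791 + 442713/748927 = 1341770970/748927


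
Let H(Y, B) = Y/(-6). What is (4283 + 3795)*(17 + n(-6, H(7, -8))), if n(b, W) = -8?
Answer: 72702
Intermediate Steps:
H(Y, B) = -Y/6 (H(Y, B) = Y*(-1/6) = -Y/6)
(4283 + 3795)*(17 + n(-6, H(7, -8))) = (4283 + 3795)*(17 - 8) = 8078*9 = 72702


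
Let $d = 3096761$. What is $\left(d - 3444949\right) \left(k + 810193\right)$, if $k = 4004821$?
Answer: $-1676530094632$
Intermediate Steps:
$\left(d - 3444949\right) \left(k + 810193\right) = \left(3096761 - 3444949\right) \left(4004821 + 810193\right) = \left(-348188\right) 4815014 = -1676530094632$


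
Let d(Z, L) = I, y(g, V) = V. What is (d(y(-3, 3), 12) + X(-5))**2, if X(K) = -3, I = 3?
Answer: 0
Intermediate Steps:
d(Z, L) = 3
(d(y(-3, 3), 12) + X(-5))**2 = (3 - 3)**2 = 0**2 = 0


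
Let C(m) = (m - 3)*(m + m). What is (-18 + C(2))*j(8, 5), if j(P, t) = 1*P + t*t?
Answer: -726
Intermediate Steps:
j(P, t) = P + t**2
C(m) = 2*m*(-3 + m) (C(m) = (-3 + m)*(2*m) = 2*m*(-3 + m))
(-18 + C(2))*j(8, 5) = (-18 + 2*2*(-3 + 2))*(8 + 5**2) = (-18 + 2*2*(-1))*(8 + 25) = (-18 - 4)*33 = -22*33 = -726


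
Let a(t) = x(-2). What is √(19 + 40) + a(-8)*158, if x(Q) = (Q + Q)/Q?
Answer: 316 + √59 ≈ 323.68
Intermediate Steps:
x(Q) = 2 (x(Q) = (2*Q)/Q = 2)
a(t) = 2
√(19 + 40) + a(-8)*158 = √(19 + 40) + 2*158 = √59 + 316 = 316 + √59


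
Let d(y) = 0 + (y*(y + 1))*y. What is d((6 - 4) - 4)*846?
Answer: -3384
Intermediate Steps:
d(y) = y²*(1 + y) (d(y) = 0 + (y*(1 + y))*y = 0 + y²*(1 + y) = y²*(1 + y))
d((6 - 4) - 4)*846 = (((6 - 4) - 4)²*(1 + ((6 - 4) - 4)))*846 = ((2 - 4)²*(1 + (2 - 4)))*846 = ((-2)²*(1 - 2))*846 = (4*(-1))*846 = -4*846 = -3384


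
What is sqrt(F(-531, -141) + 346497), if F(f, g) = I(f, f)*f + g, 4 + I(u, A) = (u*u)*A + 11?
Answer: 24*sqrt(138024910) ≈ 2.8196e+5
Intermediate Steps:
I(u, A) = 7 + A*u**2 (I(u, A) = -4 + ((u*u)*A + 11) = -4 + (u**2*A + 11) = -4 + (A*u**2 + 11) = -4 + (11 + A*u**2) = 7 + A*u**2)
F(f, g) = g + f*(7 + f**3) (F(f, g) = (7 + f*f**2)*f + g = (7 + f**3)*f + g = f*(7 + f**3) + g = g + f*(7 + f**3))
sqrt(F(-531, -141) + 346497) = sqrt((-141 - 531*(7 + (-531)**3)) + 346497) = sqrt((-141 - 531*(7 - 149721291)) + 346497) = sqrt((-141 - 531*(-149721284)) + 346497) = sqrt((-141 + 79502001804) + 346497) = sqrt(79502001663 + 346497) = sqrt(79502348160) = 24*sqrt(138024910)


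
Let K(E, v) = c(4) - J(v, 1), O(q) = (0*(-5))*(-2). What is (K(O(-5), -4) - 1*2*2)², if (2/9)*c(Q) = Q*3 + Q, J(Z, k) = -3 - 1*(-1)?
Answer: 4900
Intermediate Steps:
J(Z, k) = -2 (J(Z, k) = -3 + 1 = -2)
O(q) = 0 (O(q) = 0*(-2) = 0)
c(Q) = 18*Q (c(Q) = 9*(Q*3 + Q)/2 = 9*(3*Q + Q)/2 = 9*(4*Q)/2 = 18*Q)
K(E, v) = 74 (K(E, v) = 18*4 - 1*(-2) = 72 + 2 = 74)
(K(O(-5), -4) - 1*2*2)² = (74 - 1*2*2)² = (74 - 2*2)² = (74 - 4)² = 70² = 4900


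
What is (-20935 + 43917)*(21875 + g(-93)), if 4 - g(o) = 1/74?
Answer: 18604446095/37 ≈ 5.0282e+8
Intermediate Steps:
g(o) = 295/74 (g(o) = 4 - 1/74 = 295/74)
(-20935 + 43917)*(21875 + g(-93)) = (-20935 + 43917)*(21875 + 295/74) = 22982*(1619045/74) = 18604446095/37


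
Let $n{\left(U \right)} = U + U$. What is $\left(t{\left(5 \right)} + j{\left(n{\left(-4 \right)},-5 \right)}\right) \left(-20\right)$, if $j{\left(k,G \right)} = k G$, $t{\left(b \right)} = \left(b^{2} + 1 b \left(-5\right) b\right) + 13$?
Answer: $940$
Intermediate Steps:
$n{\left(U \right)} = 2 U$
$t{\left(b \right)} = 13 - 4 b^{2}$ ($t{\left(b \right)} = \left(b^{2} + b \left(-5\right) b\right) + 13 = \left(b^{2} + - 5 b b\right) + 13 = \left(b^{2} - 5 b^{2}\right) + 13 = - 4 b^{2} + 13 = 13 - 4 b^{2}$)
$j{\left(k,G \right)} = G k$
$\left(t{\left(5 \right)} + j{\left(n{\left(-4 \right)},-5 \right)}\right) \left(-20\right) = \left(\left(13 - 4 \cdot 5^{2}\right) - 5 \cdot 2 \left(-4\right)\right) \left(-20\right) = \left(\left(13 - 100\right) - -40\right) \left(-20\right) = \left(\left(13 - 100\right) + 40\right) \left(-20\right) = \left(-87 + 40\right) \left(-20\right) = \left(-47\right) \left(-20\right) = 940$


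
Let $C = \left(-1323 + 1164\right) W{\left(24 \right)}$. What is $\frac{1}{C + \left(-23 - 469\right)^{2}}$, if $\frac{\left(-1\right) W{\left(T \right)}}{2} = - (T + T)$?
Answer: $\frac{1}{226800} \approx 4.4092 \cdot 10^{-6}$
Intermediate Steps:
$W{\left(T \right)} = 4 T$ ($W{\left(T \right)} = - 2 \left(- (T + T)\right) = - 2 \left(- 2 T\right) = 4 T$)
$C = -15264$ ($C = \left(-1323 + 1164\right) 4 \cdot 24 = \left(-159\right) 96 = -15264$)
$\frac{1}{C + \left(-23 - 469\right)^{2}} = \frac{1}{-15264 + \left(-23 - 469\right)^{2}} = \frac{1}{-15264 + \left(-492\right)^{2}} = \frac{1}{-15264 + 242064} = \frac{1}{226800}$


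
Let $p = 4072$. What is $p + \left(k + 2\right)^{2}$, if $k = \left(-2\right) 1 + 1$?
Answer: $4073$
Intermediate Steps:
$k = -1$ ($k = -2 + 1 = -1$)
$p + \left(k + 2\right)^{2} = 4072 + \left(-1 + 2\right)^{2} = 4072 + 1^{2} = 4072 + 1 = 4073$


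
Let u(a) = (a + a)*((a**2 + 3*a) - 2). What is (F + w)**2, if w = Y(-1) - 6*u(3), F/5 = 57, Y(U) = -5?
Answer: 87616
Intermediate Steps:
F = 285 (F = 5*57 = 285)
u(a) = 2*a*(-2 + a**2 + 3*a) (u(a) = (2*a)*(-2 + a**2 + 3*a) = 2*a*(-2 + a**2 + 3*a))
w = -581 (w = -5 - 12*3*(-2 + 3**2 + 3*3) = -5 - 12*3*(-2 + 9 + 9) = -5 - 12*3*16 = -5 - 6*96 = -5 - 576 = -581)
(F + w)**2 = (285 - 581)**2 = (-296)**2 = 87616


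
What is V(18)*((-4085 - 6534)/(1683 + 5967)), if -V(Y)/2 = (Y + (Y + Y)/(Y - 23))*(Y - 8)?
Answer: 127428/425 ≈ 299.83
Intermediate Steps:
V(Y) = -2*(-8 + Y)*(Y + 2*Y/(-23 + Y)) (V(Y) = -2*(Y + (Y + Y)/(Y - 23))*(Y - 8) = -2*(Y + (2*Y)/(-23 + Y))*(-8 + Y) = -2*(Y + 2*Y/(-23 + Y))*(-8 + Y) = -2*(-8 + Y)*(Y + 2*Y/(-23 + Y)))
V(18)*((-4085 - 6534)/(1683 + 5967)) = (2*18*(-168 - 1*18² + 29*18)/(-23 + 18))*((-4085 - 6534)/(1683 + 5967)) = (2*18*(-168 - 1*324 + 522)/(-5))*(-10619/7650) = (2*18*(-⅕)*(-168 - 324 + 522))*(-10619*1/7650) = (2*18*(-⅕)*30)*(-10619/7650) = -216*(-10619/7650) = 127428/425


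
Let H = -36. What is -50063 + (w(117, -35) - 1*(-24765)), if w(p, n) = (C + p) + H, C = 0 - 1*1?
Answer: -25218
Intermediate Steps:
C = -1 (C = 0 - 1 = -1)
w(p, n) = -37 + p (w(p, n) = (-1 + p) - 36 = -37 + p)
-50063 + (w(117, -35) - 1*(-24765)) = -50063 + ((-37 + 117) - 1*(-24765)) = -50063 + (80 + 24765) = -50063 + 24845 = -25218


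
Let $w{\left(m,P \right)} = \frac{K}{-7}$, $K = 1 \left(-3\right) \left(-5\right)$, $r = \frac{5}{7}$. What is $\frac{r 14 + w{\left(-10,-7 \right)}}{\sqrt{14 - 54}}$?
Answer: $- \frac{11 i \sqrt{10}}{28} \approx - 1.2423 i$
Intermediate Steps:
$r = \frac{5}{7}$ ($r = 5 \cdot \frac{1}{7} = \frac{5}{7} \approx 0.71429$)
$K = 15$ ($K = \left(-3\right) \left(-5\right) = 15$)
$w{\left(m,P \right)} = - \frac{15}{7}$ ($w{\left(m,P \right)} = \frac{15}{-7} = 15 \left(- \frac{1}{7}\right) = - \frac{15}{7}$)
$\frac{r 14 + w{\left(-10,-7 \right)}}{\sqrt{14 - 54}} = \frac{\frac{5}{7} \cdot 14 - \frac{15}{7}}{\sqrt{14 - 54}} = \frac{10 - \frac{15}{7}}{\sqrt{-40}} = \frac{55}{7 \cdot 2 i \sqrt{10}} = \frac{55 \left(- \frac{i \sqrt{10}}{20}\right)}{7} = - \frac{11 i \sqrt{10}}{28}$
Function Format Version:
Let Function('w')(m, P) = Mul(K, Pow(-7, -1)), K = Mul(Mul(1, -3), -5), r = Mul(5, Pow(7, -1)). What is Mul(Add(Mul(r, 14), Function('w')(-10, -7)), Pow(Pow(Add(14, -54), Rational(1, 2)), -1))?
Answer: Mul(Rational(-11, 28), I, Pow(10, Rational(1, 2))) ≈ Mul(-1.2423, I)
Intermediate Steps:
r = Rational(5, 7) (r = Mul(5, Rational(1, 7)) = Rational(5, 7) ≈ 0.71429)
K = 15 (K = Mul(-3, -5) = 15)
Function('w')(m, P) = Rational(-15, 7) (Function('w')(m, P) = Mul(15, Pow(-7, -1)) = Mul(15, Rational(-1, 7)) = Rational(-15, 7))
Mul(Add(Mul(r, 14), Function('w')(-10, -7)), Pow(Pow(Add(14, -54), Rational(1, 2)), -1)) = Mul(Add(Mul(Rational(5, 7), 14), Rational(-15, 7)), Pow(Pow(Add(14, -54), Rational(1, 2)), -1)) = Mul(Add(10, Rational(-15, 7)), Pow(Pow(-40, Rational(1, 2)), -1)) = Mul(Rational(55, 7), Pow(Mul(2, I, Pow(10, Rational(1, 2))), -1)) = Mul(Rational(55, 7), Mul(Rational(-1, 20), I, Pow(10, Rational(1, 2)))) = Mul(Rational(-11, 28), I, Pow(10, Rational(1, 2)))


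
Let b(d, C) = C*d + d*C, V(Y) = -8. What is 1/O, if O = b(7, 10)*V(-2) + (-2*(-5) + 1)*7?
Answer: -1/1043 ≈ -0.00095877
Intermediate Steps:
b(d, C) = 2*C*d (b(d, C) = C*d + C*d = 2*C*d)
O = -1043 (O = (2*10*7)*(-8) + (-2*(-5) + 1)*7 = 140*(-8) + (10 + 1)*7 = -1120 + 11*7 = -1120 + 77 = -1043)
1/O = 1/(-1043) = -1/1043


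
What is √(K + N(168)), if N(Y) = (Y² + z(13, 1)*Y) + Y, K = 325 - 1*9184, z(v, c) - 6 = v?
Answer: 15*√101 ≈ 150.75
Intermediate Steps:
z(v, c) = 6 + v
K = -8859 (K = 325 - 9184 = -8859)
N(Y) = Y² + 20*Y (N(Y) = (Y² + (6 + 13)*Y) + Y = (Y² + 19*Y) + Y = Y² + 20*Y)
√(K + N(168)) = √(-8859 + 168*(20 + 168)) = √(-8859 + 168*188) = √(-8859 + 31584) = √22725 = 15*√101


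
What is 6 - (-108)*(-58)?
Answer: -6258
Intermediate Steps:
6 - (-108)*(-58) = 6 - 108*58 = 6 - 6264 = -6258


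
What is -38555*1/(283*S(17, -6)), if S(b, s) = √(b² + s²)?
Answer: -7711*√13/3679 ≈ -7.5571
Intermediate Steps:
-38555*1/(283*S(17, -6)) = -38555*1/(283*√(17² + (-6)²)) = -38555*1/(283*√(289 + 36)) = -38555*√13/18395 = -7711*√13/3679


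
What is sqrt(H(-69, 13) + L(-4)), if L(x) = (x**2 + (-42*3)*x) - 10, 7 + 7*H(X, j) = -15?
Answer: 2*sqrt(6209)/7 ≈ 22.513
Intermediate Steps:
H(X, j) = -22/7 (H(X, j) = -1 + (1/7)*(-15) = -1 - 15/7 = -22/7)
L(x) = -10 + x**2 - 126*x (L(x) = (x**2 - 126*x) - 10 = -10 + x**2 - 126*x)
sqrt(H(-69, 13) + L(-4)) = sqrt(-22/7 + (-10 + (-4)**2 - 126*(-4))) = sqrt(-22/7 + (-10 + 16 + 504)) = sqrt(-22/7 + 510) = sqrt(3548/7) = 2*sqrt(6209)/7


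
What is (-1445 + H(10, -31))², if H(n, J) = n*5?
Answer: 1946025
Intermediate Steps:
H(n, J) = 5*n
(-1445 + H(10, -31))² = (-1445 + 5*10)² = (-1445 + 50)² = (-1395)² = 1946025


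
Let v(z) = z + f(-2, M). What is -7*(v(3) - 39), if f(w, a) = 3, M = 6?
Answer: 231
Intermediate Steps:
v(z) = 3 + z (v(z) = z + 3 = 3 + z)
-7*(v(3) - 39) = -7*((3 + 3) - 39) = -7*(6 - 39) = -7*(-33) = 231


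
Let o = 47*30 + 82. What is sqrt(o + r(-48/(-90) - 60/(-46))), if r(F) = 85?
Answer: sqrt(1577) ≈ 39.711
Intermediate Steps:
o = 1492 (o = 1410 + 82 = 1492)
sqrt(o + r(-48/(-90) - 60/(-46))) = sqrt(1492 + 85) = sqrt(1577)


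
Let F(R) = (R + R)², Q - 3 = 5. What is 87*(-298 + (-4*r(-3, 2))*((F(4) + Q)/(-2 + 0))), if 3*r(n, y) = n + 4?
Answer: -21750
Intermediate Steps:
Q = 8 (Q = 3 + 5 = 8)
F(R) = 4*R² (F(R) = (2*R)² = 4*R²)
r(n, y) = 4/3 + n/3 (r(n, y) = (n + 4)/3 = (4 + n)/3 = 4/3 + n/3)
87*(-298 + (-4*r(-3, 2))*((F(4) + Q)/(-2 + 0))) = 87*(-298 + (-4*(4/3 + (⅓)*(-3)))*((4*4² + 8)/(-2 + 0))) = 87*(-298 + (-4*(4/3 - 1))*((4*16 + 8)/(-2))) = 87*(-298 + (-4*⅓)*((64 + 8)*(-½))) = 87*(-298 - 96*(-1)/2) = 87*(-298 - 4/3*(-36)) = 87*(-298 + 48) = 87*(-250) = -21750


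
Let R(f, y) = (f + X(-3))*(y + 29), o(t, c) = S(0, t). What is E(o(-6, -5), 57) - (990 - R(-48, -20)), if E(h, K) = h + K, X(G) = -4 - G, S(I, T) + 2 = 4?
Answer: -1372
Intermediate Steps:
S(I, T) = 2 (S(I, T) = -2 + 4 = 2)
o(t, c) = 2
E(h, K) = K + h
R(f, y) = (-1 + f)*(29 + y) (R(f, y) = (f + (-4 - 1*(-3)))*(y + 29) = (f + (-4 + 3))*(29 + y) = (f - 1)*(29 + y) = (-1 + f)*(29 + y))
E(o(-6, -5), 57) - (990 - R(-48, -20)) = (57 + 2) - (990 - (-29 - 1*(-20) + 29*(-48) - 48*(-20))) = 59 - (990 - (-29 + 20 - 1392 + 960)) = 59 - (990 - 1*(-441)) = 59 - (990 + 441) = 59 - 1*1431 = 59 - 1431 = -1372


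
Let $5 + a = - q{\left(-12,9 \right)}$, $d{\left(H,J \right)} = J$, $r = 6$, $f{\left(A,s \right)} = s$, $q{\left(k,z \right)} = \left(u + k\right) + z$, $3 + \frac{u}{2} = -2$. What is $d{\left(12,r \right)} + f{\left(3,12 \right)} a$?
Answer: $102$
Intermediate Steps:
$u = -10$ ($u = -6 + 2 \left(-2\right) = -6 - 4 = -10$)
$q{\left(k,z \right)} = -10 + k + z$ ($q{\left(k,z \right)} = \left(-10 + k\right) + z = -10 + k + z$)
$a = 8$ ($a = -5 - \left(-10 - 12 + 9\right) = -5 - -13 = -5 + 13 = 8$)
$d{\left(12,r \right)} + f{\left(3,12 \right)} a = 6 + 12 \cdot 8 = 6 + 96 = 102$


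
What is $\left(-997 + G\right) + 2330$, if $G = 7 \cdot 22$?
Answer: $1487$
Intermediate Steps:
$G = 154$
$\left(-997 + G\right) + 2330 = \left(-997 + 154\right) + 2330 = -843 + 2330 = 1487$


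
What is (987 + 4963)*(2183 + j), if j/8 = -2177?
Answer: -90636350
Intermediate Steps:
j = -17416 (j = 8*(-2177) = -17416)
(987 + 4963)*(2183 + j) = (987 + 4963)*(2183 - 17416) = 5950*(-15233) = -90636350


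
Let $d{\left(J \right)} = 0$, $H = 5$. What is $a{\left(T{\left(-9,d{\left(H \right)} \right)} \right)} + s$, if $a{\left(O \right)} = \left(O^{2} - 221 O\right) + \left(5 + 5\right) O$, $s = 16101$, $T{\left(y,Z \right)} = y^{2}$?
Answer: $5571$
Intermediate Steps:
$a{\left(O \right)} = O^{2} - 211 O$ ($a{\left(O \right)} = \left(O^{2} - 221 O\right) + 10 O = O^{2} - 211 O$)
$a{\left(T{\left(-9,d{\left(H \right)} \right)} \right)} + s = \left(-9\right)^{2} \left(-211 + \left(-9\right)^{2}\right) + 16101 = 81 \left(-211 + 81\right) + 16101 = 81 \left(-130\right) + 16101 = -10530 + 16101 = 5571$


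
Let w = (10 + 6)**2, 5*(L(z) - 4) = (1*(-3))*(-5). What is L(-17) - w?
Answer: -249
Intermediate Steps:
L(z) = 7 (L(z) = 4 + ((1*(-3))*(-5))/5 = 4 + (-3*(-5))/5 = 4 + (1/5)*15 = 4 + 3 = 7)
w = 256 (w = 16**2 = 256)
L(-17) - w = 7 - 1*256 = 7 - 256 = -249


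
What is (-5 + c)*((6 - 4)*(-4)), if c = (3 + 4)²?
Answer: -352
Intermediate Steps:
c = 49 (c = 7² = 49)
(-5 + c)*((6 - 4)*(-4)) = (-5 + 49)*((6 - 4)*(-4)) = 44*(2*(-4)) = 44*(-8) = -352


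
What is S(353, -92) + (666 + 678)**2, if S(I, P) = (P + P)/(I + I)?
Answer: 637636516/353 ≈ 1.8063e+6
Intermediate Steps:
S(I, P) = P/I (S(I, P) = (2*P)/((2*I)) = (2*P)*(1/(2*I)) = P/I)
S(353, -92) + (666 + 678)**2 = -92/353 + (666 + 678)**2 = -92*1/353 + 1344**2 = -92/353 + 1806336 = 637636516/353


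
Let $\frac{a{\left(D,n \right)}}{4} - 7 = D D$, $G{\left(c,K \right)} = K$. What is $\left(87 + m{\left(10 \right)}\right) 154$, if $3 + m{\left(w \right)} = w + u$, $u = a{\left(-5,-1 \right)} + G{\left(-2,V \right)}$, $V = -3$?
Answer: $33726$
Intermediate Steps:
$a{\left(D,n \right)} = 28 + 4 D^{2}$ ($a{\left(D,n \right)} = 28 + 4 D D = 28 + 4 D^{2}$)
$u = 125$ ($u = \left(28 + 4 \left(-5\right)^{2}\right) - 3 = \left(28 + 4 \cdot 25\right) - 3 = \left(28 + 100\right) - 3 = 128 - 3 = 125$)
$m{\left(w \right)} = 122 + w$ ($m{\left(w \right)} = -3 + \left(w + 125\right) = -3 + \left(125 + w\right) = 122 + w$)
$\left(87 + m{\left(10 \right)}\right) 154 = \left(87 + \left(122 + 10\right)\right) 154 = \left(87 + 132\right) 154 = 219 \cdot 154 = 33726$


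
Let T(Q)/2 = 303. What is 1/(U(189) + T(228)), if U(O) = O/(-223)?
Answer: 223/134949 ≈ 0.0016525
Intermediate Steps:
T(Q) = 606 (T(Q) = 2*303 = 606)
U(O) = -O/223 (U(O) = O*(-1/223) = -O/223)
1/(U(189) + T(228)) = 1/(-1/223*189 + 606) = 1/(-189/223 + 606) = 1/(134949/223) = 223/134949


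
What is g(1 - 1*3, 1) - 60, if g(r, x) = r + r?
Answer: -64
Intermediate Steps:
g(r, x) = 2*r
g(1 - 1*3, 1) - 60 = 2*(1 - 1*3) - 60 = 2*(1 - 3) - 60 = 2*(-2) - 60 = -4 - 60 = -64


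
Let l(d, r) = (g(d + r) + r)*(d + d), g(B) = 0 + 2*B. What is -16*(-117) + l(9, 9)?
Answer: 2682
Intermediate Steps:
g(B) = 2*B
l(d, r) = 2*d*(2*d + 3*r) (l(d, r) = (2*(d + r) + r)*(d + d) = ((2*d + 2*r) + r)*(2*d) = (2*d + 3*r)*(2*d) = 2*d*(2*d + 3*r))
-16*(-117) + l(9, 9) = -16*(-117) + 2*9*(2*9 + 3*9) = 1872 + 2*9*(18 + 27) = 1872 + 2*9*45 = 1872 + 810 = 2682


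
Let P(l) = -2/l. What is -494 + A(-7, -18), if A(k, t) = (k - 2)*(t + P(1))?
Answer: -314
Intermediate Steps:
A(k, t) = (-2 + k)*(-2 + t) (A(k, t) = (k - 2)*(t - 2/1) = (-2 + k)*(t - 2*1) = (-2 + k)*(t - 2) = (-2 + k)*(-2 + t))
-494 + A(-7, -18) = -494 + (4 - 2*(-7) - 2*(-18) - 7*(-18)) = -494 + (4 + 14 + 36 + 126) = -494 + 180 = -314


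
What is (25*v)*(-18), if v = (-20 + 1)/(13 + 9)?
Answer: 4275/11 ≈ 388.64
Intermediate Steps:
v = -19/22 ≈ -0.86364
(25*v)*(-18) = (25*(-19/22))*(-18) = -475/22*(-18) = 4275/11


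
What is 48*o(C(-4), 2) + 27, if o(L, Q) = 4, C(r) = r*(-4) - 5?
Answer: 219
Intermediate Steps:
C(r) = -5 - 4*r (C(r) = -4*r - 5 = -5 - 4*r)
48*o(C(-4), 2) + 27 = 48*4 + 27 = 192 + 27 = 219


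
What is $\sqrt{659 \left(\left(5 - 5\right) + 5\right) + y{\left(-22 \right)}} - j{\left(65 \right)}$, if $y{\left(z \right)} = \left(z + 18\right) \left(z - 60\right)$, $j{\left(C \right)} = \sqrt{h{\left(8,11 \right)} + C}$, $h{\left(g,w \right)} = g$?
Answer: $\sqrt{3623} - \sqrt{73} \approx 51.647$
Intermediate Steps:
$j{\left(C \right)} = \sqrt{8 + C}$
$y{\left(z \right)} = \left(-60 + z\right) \left(18 + z\right)$ ($y{\left(z \right)} = \left(18 + z\right) \left(-60 + z\right) = \left(-60 + z\right) \left(18 + z\right)$)
$\sqrt{659 \left(\left(5 - 5\right) + 5\right) + y{\left(-22 \right)}} - j{\left(65 \right)} = \sqrt{659 \left(\left(5 - 5\right) + 5\right) - \left(156 - 484\right)} - \sqrt{8 + 65} = \sqrt{659 \left(0 + 5\right) + \left(-1080 + 484 + 924\right)} - \sqrt{73} = \sqrt{659 \cdot 5 + 328} - \sqrt{73} = \sqrt{3295 + 328} - \sqrt{73} = \sqrt{3623} - \sqrt{73}$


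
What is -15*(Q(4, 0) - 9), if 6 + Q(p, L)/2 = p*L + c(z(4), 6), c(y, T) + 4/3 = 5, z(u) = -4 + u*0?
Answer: 205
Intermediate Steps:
z(u) = -4 (z(u) = -4 + 0 = -4)
c(y, T) = 11/3 (c(y, T) = -4/3 + 5 = 11/3)
Q(p, L) = -14/3 + 2*L*p (Q(p, L) = -12 + 2*(p*L + 11/3) = -12 + 2*(L*p + 11/3) = -12 + 2*(11/3 + L*p) = -12 + (22/3 + 2*L*p) = -14/3 + 2*L*p)
-15*(Q(4, 0) - 9) = -15*((-14/3 + 2*0*4) - 9) = -15*((-14/3 + 0) - 9) = -15*(-14/3 - 9) = -15*(-41/3) = 205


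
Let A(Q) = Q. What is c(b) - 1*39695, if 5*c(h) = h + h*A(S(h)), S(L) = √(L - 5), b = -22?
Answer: -198497/5 - 66*I*√3/5 ≈ -39699.0 - 22.863*I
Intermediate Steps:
S(L) = √(-5 + L)
c(h) = h/5 + h*√(-5 + h)/5 (c(h) = (h + h*√(-5 + h))/5 = h/5 + h*√(-5 + h)/5)
c(b) - 1*39695 = (⅕)*(-22)*(1 + √(-5 - 22)) - 1*39695 = (⅕)*(-22)*(1 + √(-27)) - 39695 = (⅕)*(-22)*(1 + 3*I*√3) - 39695 = (-22/5 - 66*I*√3/5) - 39695 = -198497/5 - 66*I*√3/5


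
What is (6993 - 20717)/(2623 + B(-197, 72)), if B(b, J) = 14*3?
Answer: -13724/2665 ≈ -5.1497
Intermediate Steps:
B(b, J) = 42
(6993 - 20717)/(2623 + B(-197, 72)) = (6993 - 20717)/(2623 + 42) = -13724/2665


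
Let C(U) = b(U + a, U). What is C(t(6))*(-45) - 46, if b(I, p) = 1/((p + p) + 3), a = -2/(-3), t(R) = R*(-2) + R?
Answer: -41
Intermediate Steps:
t(R) = -R (t(R) = -2*R + R = -R)
a = ⅔ (a = -2*(-⅓) = ⅔ ≈ 0.66667)
b(I, p) = 1/(3 + 2*p) (b(I, p) = 1/(2*p + 3) = 1/(3 + 2*p))
C(U) = 1/(3 + 2*U)
C(t(6))*(-45) - 46 = -45/(3 + 2*(-1*6)) - 46 = -45/(3 + 2*(-6)) - 46 = -45/(3 - 12) - 46 = -45/(-9) - 46 = -⅑*(-45) - 46 = 5 - 46 = -41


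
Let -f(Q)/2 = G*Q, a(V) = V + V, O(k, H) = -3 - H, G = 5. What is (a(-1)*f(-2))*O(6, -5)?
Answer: -80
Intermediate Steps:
a(V) = 2*V
f(Q) = -10*Q
(a(-1)*f(-2))*O(6, -5) = ((2*(-1))*(-10*(-2)))*(-3 - 1*(-5)) = (-2*20)*(-3 + 5) = -40*2 = -80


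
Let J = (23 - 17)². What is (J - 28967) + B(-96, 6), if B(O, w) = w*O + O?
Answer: -29603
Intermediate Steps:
B(O, w) = O + O*w (B(O, w) = O*w + O = O + O*w)
J = 36 (J = 6² = 36)
(J - 28967) + B(-96, 6) = (36 - 28967) - 96*(1 + 6) = -28931 - 96*7 = -28931 - 672 = -29603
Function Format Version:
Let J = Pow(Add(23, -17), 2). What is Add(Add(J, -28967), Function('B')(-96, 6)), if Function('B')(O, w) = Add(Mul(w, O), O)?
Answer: -29603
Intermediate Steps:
Function('B')(O, w) = Add(O, Mul(O, w)) (Function('B')(O, w) = Add(Mul(O, w), O) = Add(O, Mul(O, w)))
J = 36 (J = Pow(6, 2) = 36)
Add(Add(J, -28967), Function('B')(-96, 6)) = Add(Add(36, -28967), Mul(-96, Add(1, 6))) = Add(-28931, Mul(-96, 7)) = Add(-28931, -672) = -29603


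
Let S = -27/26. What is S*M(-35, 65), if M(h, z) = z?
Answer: -135/2 ≈ -67.500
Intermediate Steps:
S = -27/26 (S = -27*1/26 = -27/26 ≈ -1.0385)
S*M(-35, 65) = -27/26*65 = -135/2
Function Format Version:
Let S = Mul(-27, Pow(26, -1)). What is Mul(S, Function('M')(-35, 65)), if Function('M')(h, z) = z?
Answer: Rational(-135, 2) ≈ -67.500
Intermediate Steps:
S = Rational(-27, 26) (S = Mul(-27, Rational(1, 26)) = Rational(-27, 26) ≈ -1.0385)
Mul(S, Function('M')(-35, 65)) = Mul(Rational(-27, 26), 65) = Rational(-135, 2)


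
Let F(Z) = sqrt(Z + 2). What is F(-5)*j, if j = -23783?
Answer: -23783*I*sqrt(3) ≈ -41193.0*I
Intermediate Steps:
F(Z) = sqrt(2 + Z)
F(-5)*j = sqrt(2 - 5)*(-23783) = sqrt(-3)*(-23783) = (I*sqrt(3))*(-23783) = -23783*I*sqrt(3)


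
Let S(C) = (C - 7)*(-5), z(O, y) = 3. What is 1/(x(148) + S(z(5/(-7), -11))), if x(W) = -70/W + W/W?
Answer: 74/1519 ≈ 0.048716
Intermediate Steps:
S(C) = 35 - 5*C (S(C) = (-7 + C)*(-5) = 35 - 5*C)
x(W) = 1 - 70/W (x(W) = -70/W + 1 = 1 - 70/W)
1/(x(148) + S(z(5/(-7), -11))) = 1/((-70 + 148)/148 + (35 - 5*3)) = 1/((1/148)*78 + (35 - 15)) = 1/(39/74 + 20) = 1/(1519/74) = 74/1519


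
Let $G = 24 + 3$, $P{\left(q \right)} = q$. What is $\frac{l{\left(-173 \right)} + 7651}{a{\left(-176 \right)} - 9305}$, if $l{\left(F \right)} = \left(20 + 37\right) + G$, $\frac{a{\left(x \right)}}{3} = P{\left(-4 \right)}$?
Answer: $- \frac{1105}{1331} \approx -0.8302$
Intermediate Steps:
$G = 27$
$a{\left(x \right)} = -12$ ($a{\left(x \right)} = 3 \left(-4\right) = -12$)
$l{\left(F \right)} = 84$ ($l{\left(F \right)} = \left(20 + 37\right) + 27 = 57 + 27 = 84$)
$\frac{l{\left(-173 \right)} + 7651}{a{\left(-176 \right)} - 9305} = \frac{84 + 7651}{-12 - 9305} = \frac{7735}{-9317} = 7735 \left(- \frac{1}{9317}\right) = - \frac{1105}{1331}$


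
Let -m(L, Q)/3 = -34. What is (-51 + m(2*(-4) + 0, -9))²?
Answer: 2601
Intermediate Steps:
m(L, Q) = 102 (m(L, Q) = -3*(-34) = 102)
(-51 + m(2*(-4) + 0, -9))² = (-51 + 102)² = 51² = 2601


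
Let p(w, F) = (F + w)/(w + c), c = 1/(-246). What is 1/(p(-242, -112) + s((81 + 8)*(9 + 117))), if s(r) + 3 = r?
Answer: 59533/667511547 ≈ 8.9186e-5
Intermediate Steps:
c = -1/246 ≈ -0.0040650
s(r) = -3 + r
p(w, F) = (F + w)/(-1/246 + w) (p(w, F) = (F + w)/(w - 1/246) = (F + w)/(-1/246 + w))
1/(p(-242, -112) + s((81 + 8)*(9 + 117))) = 1/(246*(-112 - 242)/(-1 + 246*(-242)) + (-3 + (81 + 8)*(9 + 117))) = 1/(246*(-354)/(-1 - 59532) + (-3 + 89*126)) = 1/(246*(-354)/(-59533) + (-3 + 11214)) = 1/(246*(-1/59533)*(-354) + 11211) = 1/(87084/59533 + 11211) = 1/(667511547/59533) = 59533/667511547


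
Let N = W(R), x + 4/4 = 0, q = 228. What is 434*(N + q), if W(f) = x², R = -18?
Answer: 99386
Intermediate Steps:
x = -1 (x = -1 + 0 = -1)
W(f) = 1 (W(f) = (-1)² = 1)
N = 1
434*(N + q) = 434*(1 + 228) = 434*229 = 99386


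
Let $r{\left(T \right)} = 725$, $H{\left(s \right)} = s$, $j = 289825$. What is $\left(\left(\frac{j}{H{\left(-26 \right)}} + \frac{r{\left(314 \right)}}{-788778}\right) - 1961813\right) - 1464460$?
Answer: $- \frac{17623848869236}{5127057} \approx -3.4374 \cdot 10^{6}$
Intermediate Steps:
$\left(\left(\frac{j}{H{\left(-26 \right)}} + \frac{r{\left(314 \right)}}{-788778}\right) - 1961813\right) - 1464460 = \left(\left(\frac{289825}{-26} + \frac{725}{-788778}\right) - 1961813\right) - 1464460 = \left(\left(289825 \left(- \frac{1}{26}\right) + 725 \left(- \frac{1}{788778}\right)\right) - 1961813\right) - 1464460 = \left(\left(- \frac{289825}{26} - \frac{725}{788778}\right) - 1961813\right) - 1464460 = \left(- \frac{57151900675}{5127057} - 1961813\right) - 1464460 = - \frac{10115478975016}{5127057} - 1464460 = - \frac{17623848869236}{5127057}$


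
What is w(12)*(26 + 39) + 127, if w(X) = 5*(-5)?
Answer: -1498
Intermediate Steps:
w(X) = -25
w(12)*(26 + 39) + 127 = -25*(26 + 39) + 127 = -25*65 + 127 = -1625 + 127 = -1498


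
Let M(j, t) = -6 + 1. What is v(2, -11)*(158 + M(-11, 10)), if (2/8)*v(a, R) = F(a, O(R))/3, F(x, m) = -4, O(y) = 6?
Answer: -816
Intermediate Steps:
M(j, t) = -5
v(a, R) = -16/3 (v(a, R) = 4*(-4/3) = -16/3)
v(2, -11)*(158 + M(-11, 10)) = -16*(158 - 5)/3 = -16/3*153 = -816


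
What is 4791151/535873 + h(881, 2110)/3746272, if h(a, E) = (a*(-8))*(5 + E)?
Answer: 1245119155889/250940751932 ≈ 4.9618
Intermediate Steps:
h(a, E) = -8*a*(5 + E) (h(a, E) = (-8*a)*(5 + E) = -8*a*(5 + E))
4791151/535873 + h(881, 2110)/3746272 = 4791151/535873 - 8*881*(5 + 2110)/3746272 = 4791151*(1/535873) - 8*881*2115*(1/3746272) = 4791151/535873 - 14906520*1/3746272 = 4791151/535873 - 1863315/468284 = 1245119155889/250940751932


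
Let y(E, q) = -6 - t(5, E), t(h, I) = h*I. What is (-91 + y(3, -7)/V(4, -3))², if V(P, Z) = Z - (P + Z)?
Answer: 117649/16 ≈ 7353.1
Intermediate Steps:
t(h, I) = I*h
V(P, Z) = -P (V(P, Z) = Z + (-P - Z) = -P)
y(E, q) = -6 - 5*E (y(E, q) = -6 - E*5 = -6 - 5*E)
(-91 + y(3, -7)/V(4, -3))² = (-91 + (-6 - 5*3)/((-1*4)))² = (-91 + (-6 - 15)/(-4))² = (-91 - 21*(-¼))² = (-91 + 21/4)² = (-343/4)² = 117649/16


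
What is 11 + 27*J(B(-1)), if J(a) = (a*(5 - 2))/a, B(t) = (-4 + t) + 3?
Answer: 92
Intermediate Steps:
B(t) = -1 + t
J(a) = 3 (J(a) = (a*3)/a = (3*a)/a = 3)
11 + 27*J(B(-1)) = 11 + 27*3 = 11 + 81 = 92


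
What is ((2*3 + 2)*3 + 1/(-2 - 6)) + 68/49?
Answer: 9903/392 ≈ 25.263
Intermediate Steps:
((2*3 + 2)*3 + 1/(-2 - 6)) + 68/49 = ((6 + 2)*3 + 1/(-8)) + 68*(1/49) = (8*3 - ⅛) + 68/49 = (24 - ⅛) + 68/49 = 191/8 + 68/49 = 9903/392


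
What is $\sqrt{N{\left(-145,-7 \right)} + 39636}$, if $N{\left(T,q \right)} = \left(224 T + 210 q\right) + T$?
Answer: $\sqrt{5541} \approx 74.438$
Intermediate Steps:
$N{\left(T,q \right)} = 210 q + 225 T$ ($N{\left(T,q \right)} = \left(210 q + 224 T\right) + T = 210 q + 225 T$)
$\sqrt{N{\left(-145,-7 \right)} + 39636} = \sqrt{\left(210 \left(-7\right) + 225 \left(-145\right)\right) + 39636} = \sqrt{\left(-1470 - 32625\right) + 39636} = \sqrt{-34095 + 39636} = \sqrt{5541}$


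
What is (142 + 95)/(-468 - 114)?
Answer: -79/194 ≈ -0.40722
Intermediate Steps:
(142 + 95)/(-468 - 114) = 237/(-582) = 237*(-1/582) = -79/194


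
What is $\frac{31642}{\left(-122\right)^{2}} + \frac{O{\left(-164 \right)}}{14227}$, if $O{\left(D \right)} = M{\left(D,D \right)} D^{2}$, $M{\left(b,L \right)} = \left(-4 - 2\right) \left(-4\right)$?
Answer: $\frac{122656735}{2582374} \approx 47.498$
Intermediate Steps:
$M{\left(b,L \right)} = 24$ ($M{\left(b,L \right)} = \left(-6\right) \left(-4\right) = 24$)
$O{\left(D \right)} = 24 D^{2}$
$\frac{31642}{\left(-122\right)^{2}} + \frac{O{\left(-164 \right)}}{14227} = \frac{31642}{\left(-122\right)^{2}} + \frac{24 \left(-164\right)^{2}}{14227} = \frac{31642}{14884} + 24 \cdot 26896 \cdot \frac{1}{14227} = 31642 \cdot \frac{1}{14884} + 645504 \cdot \frac{1}{14227} = \frac{15821}{7442} + \frac{15744}{347} = \frac{122656735}{2582374}$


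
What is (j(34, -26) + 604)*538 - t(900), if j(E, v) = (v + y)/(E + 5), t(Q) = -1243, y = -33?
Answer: 12689863/39 ≈ 3.2538e+5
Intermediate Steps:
j(E, v) = (-33 + v)/(5 + E) (j(E, v) = (v - 33)/(E + 5) = (-33 + v)/(5 + E))
(j(34, -26) + 604)*538 - t(900) = ((-33 - 26)/(5 + 34) + 604)*538 - 1*(-1243) = (-59/39 + 604)*538 + 1243 = (23497/39)*538 + 1243 = 12641386/39 + 1243 = 12689863/39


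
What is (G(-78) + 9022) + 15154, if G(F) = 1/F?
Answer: 1885727/78 ≈ 24176.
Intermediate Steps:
(G(-78) + 9022) + 15154 = (1/(-78) + 9022) + 15154 = (-1/78 + 9022) + 15154 = 703715/78 + 15154 = 1885727/78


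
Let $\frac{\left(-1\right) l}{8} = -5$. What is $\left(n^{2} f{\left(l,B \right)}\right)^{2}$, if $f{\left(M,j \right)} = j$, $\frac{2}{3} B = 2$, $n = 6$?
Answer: $11664$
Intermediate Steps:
$l = 40$ ($l = \left(-8\right) \left(-5\right) = 40$)
$B = 3$ ($B = \frac{3}{2} \cdot 2 = 3$)
$\left(n^{2} f{\left(l,B \right)}\right)^{2} = \left(6^{2} \cdot 3\right)^{2} = \left(36 \cdot 3\right)^{2} = 108^{2} = 11664$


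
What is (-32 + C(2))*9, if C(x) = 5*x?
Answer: -198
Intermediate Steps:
(-32 + C(2))*9 = (-32 + 5*2)*9 = (-32 + 10)*9 = -22*9 = -198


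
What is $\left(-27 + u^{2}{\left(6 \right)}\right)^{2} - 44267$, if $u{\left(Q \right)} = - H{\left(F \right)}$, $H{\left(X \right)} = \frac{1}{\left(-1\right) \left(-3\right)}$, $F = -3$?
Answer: $- \frac{3527063}{81} \approx -43544.0$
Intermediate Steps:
$H{\left(X \right)} = \frac{1}{3}$
$u{\left(Q \right)} = - \frac{1}{3}$ ($u{\left(Q \right)} = \left(-1\right) \frac{1}{3} = - \frac{1}{3}$)
$\left(-27 + u^{2}{\left(6 \right)}\right)^{2} - 44267 = \left(-27 + \left(- \frac{1}{3}\right)^{2}\right)^{2} - 44267 = \left(-27 + \frac{1}{9}\right)^{2} - 44267 = \left(- \frac{242}{9}\right)^{2} - 44267 = \frac{58564}{81} - 44267 = - \frac{3527063}{81}$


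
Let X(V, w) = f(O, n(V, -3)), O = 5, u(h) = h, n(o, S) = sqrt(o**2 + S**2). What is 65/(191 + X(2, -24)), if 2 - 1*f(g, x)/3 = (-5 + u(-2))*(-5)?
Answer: 65/92 ≈ 0.70652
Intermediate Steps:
n(o, S) = sqrt(S**2 + o**2)
f(g, x) = -99 (f(g, x) = 6 - 3*(-5 - 2)*(-5) = 6 - (-21)*(-5) = 6 - 3*35 = 6 - 105 = -99)
X(V, w) = -99
65/(191 + X(2, -24)) = 65/(191 - 99) = 65/92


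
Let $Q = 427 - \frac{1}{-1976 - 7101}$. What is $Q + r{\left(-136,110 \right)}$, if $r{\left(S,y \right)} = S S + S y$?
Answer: $\frac{35972152}{9077} \approx 3963.0$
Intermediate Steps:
$r{\left(S,y \right)} = S^{2} + S y$
$Q = \frac{3875880}{9077}$ ($Q = 427 - \frac{1}{-9077} = 427 - - \frac{1}{9077} = 427 + \frac{1}{9077} = \frac{3875880}{9077} \approx 427.0$)
$Q + r{\left(-136,110 \right)} = \frac{3875880}{9077} - 136 \left(-136 + 110\right) = \frac{3875880}{9077} - -3536 = \frac{3875880}{9077} + 3536 = \frac{35972152}{9077}$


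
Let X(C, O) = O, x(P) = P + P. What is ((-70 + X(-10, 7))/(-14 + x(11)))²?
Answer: 3969/64 ≈ 62.016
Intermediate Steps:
x(P) = 2*P
((-70 + X(-10, 7))/(-14 + x(11)))² = ((-70 + 7)/(-14 + 2*11))² = (-63/(-14 + 22))² = (-63/8)² = 3969/64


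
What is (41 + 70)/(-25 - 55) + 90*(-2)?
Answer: -14511/80 ≈ -181.39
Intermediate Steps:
(41 + 70)/(-25 - 55) + 90*(-2) = 111/(-80) - 180 = 111*(-1/80) - 180 = -111/80 - 180 = -14511/80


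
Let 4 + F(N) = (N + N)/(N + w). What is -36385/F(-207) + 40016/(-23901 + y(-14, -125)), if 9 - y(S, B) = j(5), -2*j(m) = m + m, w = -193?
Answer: 173801969512/14164991 ≈ 12270.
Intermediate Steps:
j(m) = -m (j(m) = -(m + m)/2 = -m)
F(N) = -4 + 2*N/(-193 + N) (F(N) = -4 + (N + N)/(N - 193) = -4 + (2*N)/(-193 + N) = -4 + 2*N/(-193 + N))
y(S, B) = 14 (y(S, B) = 9 - (-1)*5 = 9 - 1*(-5) = 9 + 5 = 14)
-36385/F(-207) + 40016/(-23901 + y(-14, -125)) = -36385*(-193 - 207)/(2*(386 - 1*(-207))) + 40016/(-23901 + 14) = -36385*(-200/(386 + 207)) + 40016/(-23887) = -36385/(2*(-1/400)*593) + 40016*(-1/23887) = -36385/(-593/200) - 40016/23887 = -36385*(-200/593) - 40016/23887 = 7277000/593 - 40016/23887 = 173801969512/14164991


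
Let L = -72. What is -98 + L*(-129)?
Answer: 9190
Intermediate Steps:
-98 + L*(-129) = -98 - 72*(-129) = -98 + 9288 = 9190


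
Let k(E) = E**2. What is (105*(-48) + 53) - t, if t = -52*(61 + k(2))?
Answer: -1607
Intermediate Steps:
t = -3380 (t = -52*(61 + 2**2) = -52*(61 + 4) = -52*65 = -3380)
(105*(-48) + 53) - t = (105*(-48) + 53) - 1*(-3380) = (-5040 + 53) + 3380 = -4987 + 3380 = -1607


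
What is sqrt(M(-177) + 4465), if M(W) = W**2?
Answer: sqrt(35794) ≈ 189.19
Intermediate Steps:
sqrt(M(-177) + 4465) = sqrt((-177)**2 + 4465) = sqrt(31329 + 4465) = sqrt(35794)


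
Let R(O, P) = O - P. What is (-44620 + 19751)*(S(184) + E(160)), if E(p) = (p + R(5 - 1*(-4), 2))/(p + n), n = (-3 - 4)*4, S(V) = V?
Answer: -608171395/132 ≈ -4.6074e+6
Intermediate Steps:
n = -28 (n = -7*4 = -28)
E(p) = (7 + p)/(-28 + p) (E(p) = (p + ((5 - 1*(-4)) - 1*2))/(p - 28) = (p + ((5 + 4) - 2))/(-28 + p) = (p + (9 - 2))/(-28 + p) = (p + 7)/(-28 + p) = (7 + p)/(-28 + p))
(-44620 + 19751)*(S(184) + E(160)) = (-44620 + 19751)*(184 + (7 + 160)/(-28 + 160)) = -24869*(184 + 167/132) = -24869*24455/132 = -608171395/132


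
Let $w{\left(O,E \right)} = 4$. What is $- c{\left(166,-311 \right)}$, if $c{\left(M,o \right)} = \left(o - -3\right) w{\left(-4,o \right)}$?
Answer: $1232$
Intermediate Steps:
$c{\left(M,o \right)} = 12 + 4 o$ ($c{\left(M,o \right)} = \left(o - -3\right) 4 = \left(o + 3\right) 4 = \left(3 + o\right) 4 = 12 + 4 o$)
$- c{\left(166,-311 \right)} = - (12 + 4 \left(-311\right)) = - (12 - 1244) = \left(-1\right) \left(-1232\right) = 1232$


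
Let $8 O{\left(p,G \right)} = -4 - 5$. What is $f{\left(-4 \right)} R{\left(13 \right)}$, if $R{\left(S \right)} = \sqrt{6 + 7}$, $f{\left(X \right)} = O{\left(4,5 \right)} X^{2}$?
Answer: $- 18 \sqrt{13} \approx -64.9$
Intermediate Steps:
$O{\left(p,G \right)} = - \frac{9}{8}$ ($O{\left(p,G \right)} = \frac{-4 - 5}{8} = \frac{1}{8} \left(-9\right) = - \frac{9}{8}$)
$f{\left(X \right)} = - \frac{9 X^{2}}{8}$
$R{\left(S \right)} = \sqrt{13}$
$f{\left(-4 \right)} R{\left(13 \right)} = - \frac{9 \left(-4\right)^{2}}{8} \sqrt{13} = \left(- \frac{9}{8}\right) 16 \sqrt{13} = - 18 \sqrt{13}$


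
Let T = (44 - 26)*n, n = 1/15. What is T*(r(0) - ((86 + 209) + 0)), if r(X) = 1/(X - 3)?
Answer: -1772/5 ≈ -354.40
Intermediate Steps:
n = 1/15 ≈ 0.066667
T = 6/5 (T = (44 - 26)*(1/15) = 18*(1/15) = 6/5 ≈ 1.2000)
r(X) = 1/(-3 + X)
T*(r(0) - ((86 + 209) + 0)) = 6*(1/(-3 + 0) - ((86 + 209) + 0))/5 = 6*(1/(-3) - (295 + 0))/5 = 6*(-⅓ - 1*295)/5 = 6*(-⅓ - 295)/5 = (6/5)*(-886/3) = -1772/5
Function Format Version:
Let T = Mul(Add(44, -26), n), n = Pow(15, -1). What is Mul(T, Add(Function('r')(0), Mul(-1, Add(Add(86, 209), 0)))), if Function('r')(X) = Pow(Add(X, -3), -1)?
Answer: Rational(-1772, 5) ≈ -354.40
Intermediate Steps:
n = Rational(1, 15) ≈ 0.066667
T = Rational(6, 5) (T = Mul(Add(44, -26), Rational(1, 15)) = Mul(18, Rational(1, 15)) = Rational(6, 5) ≈ 1.2000)
Function('r')(X) = Pow(Add(-3, X), -1)
Mul(T, Add(Function('r')(0), Mul(-1, Add(Add(86, 209), 0)))) = Mul(Rational(6, 5), Add(Pow(Add(-3, 0), -1), Mul(-1, Add(Add(86, 209), 0)))) = Mul(Rational(6, 5), Add(Pow(-3, -1), Mul(-1, Add(295, 0)))) = Mul(Rational(6, 5), Add(Rational(-1, 3), Mul(-1, 295))) = Mul(Rational(6, 5), Add(Rational(-1, 3), -295)) = Mul(Rational(6, 5), Rational(-886, 3)) = Rational(-1772, 5)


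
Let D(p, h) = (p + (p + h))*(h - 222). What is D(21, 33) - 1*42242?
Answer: -56417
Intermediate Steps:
D(p, h) = (-222 + h)*(h + 2*p) (D(p, h) = (p + (h + p))*(-222 + h) = (h + 2*p)*(-222 + h) = (-222 + h)*(h + 2*p))
D(21, 33) - 1*42242 = (33**2 - 444*21 - 222*33 + 2*33*21) - 1*42242 = (1089 - 9324 - 7326 + 1386) - 42242 = -14175 - 42242 = -56417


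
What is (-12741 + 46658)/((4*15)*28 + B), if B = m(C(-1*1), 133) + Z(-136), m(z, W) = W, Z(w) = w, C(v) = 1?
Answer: 2609/129 ≈ 20.225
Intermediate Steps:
B = -3 (B = 133 - 136 = -3)
(-12741 + 46658)/((4*15)*28 + B) = (-12741 + 46658)/((4*15)*28 - 3) = 33917/(60*28 - 3) = 33917/(1680 - 3) = 33917/1677 = 33917*(1/1677) = 2609/129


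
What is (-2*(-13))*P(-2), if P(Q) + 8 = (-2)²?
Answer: -104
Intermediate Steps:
P(Q) = -4 (P(Q) = -8 + (-2)² = -8 + 4 = -4)
(-2*(-13))*P(-2) = -2*(-13)*(-4) = 26*(-4) = -104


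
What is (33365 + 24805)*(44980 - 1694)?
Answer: 2517946620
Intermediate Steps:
(33365 + 24805)*(44980 - 1694) = 58170*43286 = 2517946620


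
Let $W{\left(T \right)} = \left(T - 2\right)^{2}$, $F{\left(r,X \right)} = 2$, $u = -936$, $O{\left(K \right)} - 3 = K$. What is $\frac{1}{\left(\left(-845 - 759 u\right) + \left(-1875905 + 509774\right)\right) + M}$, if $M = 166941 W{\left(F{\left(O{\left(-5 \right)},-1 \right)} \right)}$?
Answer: $- \frac{1}{656552} \approx -1.5231 \cdot 10^{-6}$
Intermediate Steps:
$O{\left(K \right)} = 3 + K$
$W{\left(T \right)} = \left(-2 + T\right)^{2}$
$M = 0$ ($M = 166941 \left(-2 + 2\right)^{2} = 166941 \cdot 0^{2} = 166941 \cdot 0 = 0$)
$\frac{1}{\left(\left(-845 - 759 u\right) + \left(-1875905 + 509774\right)\right) + M} = \frac{1}{\left(\left(-845 - -710424\right) + \left(-1875905 + 509774\right)\right) + 0} = \frac{1}{\left(\left(-845 + 710424\right) - 1366131\right) + 0} = \frac{1}{\left(709579 - 1366131\right) + 0} = \frac{1}{-656552 + 0} = \frac{1}{-656552} = - \frac{1}{656552}$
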